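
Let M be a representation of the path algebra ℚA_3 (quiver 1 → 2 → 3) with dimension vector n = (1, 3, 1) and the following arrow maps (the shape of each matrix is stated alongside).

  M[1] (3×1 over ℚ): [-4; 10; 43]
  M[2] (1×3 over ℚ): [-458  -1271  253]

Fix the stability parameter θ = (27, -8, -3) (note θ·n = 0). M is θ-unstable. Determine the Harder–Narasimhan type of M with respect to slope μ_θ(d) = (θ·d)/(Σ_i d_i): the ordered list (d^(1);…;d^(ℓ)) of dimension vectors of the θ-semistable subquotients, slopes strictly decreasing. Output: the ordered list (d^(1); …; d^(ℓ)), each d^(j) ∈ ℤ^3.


Via rank(M_{q-1}∘⋯∘M_p): M ≅ I[1,3], I[2,2]^2.
μ_θ-semistable layers: μ^(1)=16/3; μ^(2)=-8

((1, 1, 1); (0, 2, 0))


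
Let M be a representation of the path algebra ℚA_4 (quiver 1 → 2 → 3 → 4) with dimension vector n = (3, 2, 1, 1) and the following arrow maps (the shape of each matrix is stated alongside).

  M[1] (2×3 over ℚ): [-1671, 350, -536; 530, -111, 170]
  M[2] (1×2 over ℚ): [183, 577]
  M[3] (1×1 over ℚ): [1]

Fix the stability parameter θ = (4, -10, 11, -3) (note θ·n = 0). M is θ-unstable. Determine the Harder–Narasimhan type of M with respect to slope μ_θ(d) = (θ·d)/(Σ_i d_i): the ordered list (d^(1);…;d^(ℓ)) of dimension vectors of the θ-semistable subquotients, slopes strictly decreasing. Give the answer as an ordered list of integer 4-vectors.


Interval decomposition of M: I[1,1], I[1,2], I[1,4].
HN type (ℓ=2): μ^(1)=4; μ^(2)=-3

((1, 0, 1, 1); (2, 2, 0, 0))


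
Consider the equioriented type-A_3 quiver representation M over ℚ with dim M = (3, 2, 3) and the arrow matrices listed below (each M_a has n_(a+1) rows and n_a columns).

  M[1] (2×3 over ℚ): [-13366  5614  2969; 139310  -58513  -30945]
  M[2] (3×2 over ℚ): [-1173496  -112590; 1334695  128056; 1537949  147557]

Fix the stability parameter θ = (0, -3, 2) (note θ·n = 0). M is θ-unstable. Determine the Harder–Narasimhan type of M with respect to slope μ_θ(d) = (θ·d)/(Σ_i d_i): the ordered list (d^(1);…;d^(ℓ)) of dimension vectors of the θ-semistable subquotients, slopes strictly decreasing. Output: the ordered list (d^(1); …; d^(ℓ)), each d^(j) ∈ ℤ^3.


Via rank(M_{q-1}∘⋯∘M_p): M ≅ I[1,1], I[1,3]^2, I[3,3].
μ_θ-semistable layers: μ^(1)=2; μ^(2)=0; μ^(3)=-3/2

((0, 0, 3); (1, 0, 0); (2, 2, 0))


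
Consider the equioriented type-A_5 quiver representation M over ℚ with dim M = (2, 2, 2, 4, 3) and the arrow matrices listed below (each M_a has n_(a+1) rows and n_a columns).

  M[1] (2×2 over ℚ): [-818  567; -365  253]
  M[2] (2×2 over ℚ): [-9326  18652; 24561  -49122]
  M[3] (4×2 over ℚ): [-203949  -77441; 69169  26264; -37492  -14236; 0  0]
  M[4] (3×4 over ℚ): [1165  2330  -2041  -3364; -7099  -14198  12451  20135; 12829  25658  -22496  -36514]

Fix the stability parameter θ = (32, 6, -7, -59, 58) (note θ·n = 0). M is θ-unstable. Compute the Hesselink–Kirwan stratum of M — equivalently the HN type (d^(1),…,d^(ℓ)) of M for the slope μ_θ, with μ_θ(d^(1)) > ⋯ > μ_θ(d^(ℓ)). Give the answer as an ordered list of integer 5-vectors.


Barcode: M ≅ I[1,2], I[1,5], I[3,4], I[4,5]^2. HN layers by μ_θ (5 steps, strictly decreasing):
  μ^(1)=58; μ^(2)=19; μ^(3)=-7; μ^(4)=-33; μ^(5)=-59

((0, 0, 0, 0, 3); (1, 1, 0, 0, 0); (1, 1, 1, 1, 0); (0, 0, 1, 1, 0); (0, 0, 0, 2, 0))


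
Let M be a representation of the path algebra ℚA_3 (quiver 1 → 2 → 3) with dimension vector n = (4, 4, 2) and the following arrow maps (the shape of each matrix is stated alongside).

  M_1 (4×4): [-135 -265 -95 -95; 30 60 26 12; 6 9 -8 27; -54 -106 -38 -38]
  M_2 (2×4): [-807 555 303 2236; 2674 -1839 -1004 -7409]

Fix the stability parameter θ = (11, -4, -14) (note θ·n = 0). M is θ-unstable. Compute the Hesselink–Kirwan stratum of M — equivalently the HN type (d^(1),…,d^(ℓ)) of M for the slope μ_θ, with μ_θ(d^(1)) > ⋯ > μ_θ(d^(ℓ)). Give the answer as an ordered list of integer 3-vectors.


Barcode: M ≅ I[1,1]^2, I[1,3]^2, I[2,2]^2. HN layers by μ_θ (3 steps, strictly decreasing):
  μ^(1)=11; μ^(2)=-7/3; μ^(3)=-4

((2, 0, 0); (2, 2, 2); (0, 2, 0))


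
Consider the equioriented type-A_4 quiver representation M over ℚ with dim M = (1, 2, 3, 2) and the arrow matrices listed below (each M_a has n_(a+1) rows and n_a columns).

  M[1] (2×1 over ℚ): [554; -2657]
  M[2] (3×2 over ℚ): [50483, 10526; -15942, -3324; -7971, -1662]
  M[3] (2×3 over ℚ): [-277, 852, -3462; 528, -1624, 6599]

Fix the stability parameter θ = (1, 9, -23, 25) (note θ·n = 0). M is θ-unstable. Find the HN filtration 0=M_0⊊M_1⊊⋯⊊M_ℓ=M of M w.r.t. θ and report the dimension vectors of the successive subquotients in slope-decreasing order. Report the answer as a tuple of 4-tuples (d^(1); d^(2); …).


Interval decomposition of M: I[1,2], I[2,4], I[3,3], I[3,4].
HN type (ℓ=5): μ^(1)=25; μ^(2)=9; μ^(3)=1; μ^(4)=-7; μ^(5)=-23

((0, 0, 0, 2); (0, 1, 0, 0); (1, 0, 0, 0); (0, 1, 1, 0); (0, 0, 2, 0))


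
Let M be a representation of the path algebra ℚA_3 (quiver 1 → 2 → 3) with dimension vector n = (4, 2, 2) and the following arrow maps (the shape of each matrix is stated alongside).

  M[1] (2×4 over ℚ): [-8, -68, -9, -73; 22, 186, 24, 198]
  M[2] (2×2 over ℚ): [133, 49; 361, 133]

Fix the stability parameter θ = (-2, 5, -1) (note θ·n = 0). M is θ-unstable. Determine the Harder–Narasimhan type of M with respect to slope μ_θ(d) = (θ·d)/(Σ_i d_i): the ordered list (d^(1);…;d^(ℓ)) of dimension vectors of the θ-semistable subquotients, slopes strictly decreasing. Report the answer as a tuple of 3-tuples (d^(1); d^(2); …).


Barcode: M ≅ I[1,1]^2, I[1,2], I[1,3], I[3,3]. HN layers by μ_θ (4 steps, strictly decreasing):
  μ^(1)=5; μ^(2)=2; μ^(3)=-1; μ^(4)=-2

((0, 1, 0); (0, 1, 1); (0, 0, 1); (4, 0, 0))


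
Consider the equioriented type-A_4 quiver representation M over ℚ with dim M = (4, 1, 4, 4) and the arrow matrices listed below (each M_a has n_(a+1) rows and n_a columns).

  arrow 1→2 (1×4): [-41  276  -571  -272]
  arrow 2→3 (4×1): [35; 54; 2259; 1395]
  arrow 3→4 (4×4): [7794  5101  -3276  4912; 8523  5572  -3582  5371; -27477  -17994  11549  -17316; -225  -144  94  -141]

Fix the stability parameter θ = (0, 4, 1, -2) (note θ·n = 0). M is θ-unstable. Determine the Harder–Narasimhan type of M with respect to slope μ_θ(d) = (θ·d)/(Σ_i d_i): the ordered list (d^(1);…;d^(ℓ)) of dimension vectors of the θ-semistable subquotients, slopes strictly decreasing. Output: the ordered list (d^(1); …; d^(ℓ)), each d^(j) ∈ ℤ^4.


Via rank(M_{q-1}∘⋯∘M_p): M ≅ I[1,1]^3, I[1,3], I[3,4]^3, I[4,4].
μ_θ-semistable layers: μ^(1)=5/2; μ^(2)=0; μ^(3)=-1/2; μ^(4)=-2

((0, 1, 1, 0); (4, 0, 0, 0); (0, 0, 3, 3); (0, 0, 0, 1))


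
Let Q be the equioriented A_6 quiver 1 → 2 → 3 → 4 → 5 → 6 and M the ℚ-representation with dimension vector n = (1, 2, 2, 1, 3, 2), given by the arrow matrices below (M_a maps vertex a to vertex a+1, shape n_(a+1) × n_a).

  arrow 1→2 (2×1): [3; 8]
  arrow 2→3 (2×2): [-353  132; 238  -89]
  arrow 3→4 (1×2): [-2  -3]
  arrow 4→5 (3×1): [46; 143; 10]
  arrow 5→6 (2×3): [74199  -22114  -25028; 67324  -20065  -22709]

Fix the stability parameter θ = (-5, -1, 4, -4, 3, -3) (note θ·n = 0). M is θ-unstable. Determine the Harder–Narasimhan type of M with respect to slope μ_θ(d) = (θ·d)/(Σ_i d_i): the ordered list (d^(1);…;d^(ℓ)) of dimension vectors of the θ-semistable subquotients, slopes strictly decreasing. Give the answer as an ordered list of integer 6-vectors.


Barcode: M ≅ I[1,3], I[2,6], I[5,5], I[5,6]. HN layers by μ_θ (5 steps, strictly decreasing):
  μ^(1)=4; μ^(2)=3; μ^(3)=0; μ^(4)=-1; μ^(5)=-5

((0, 0, 1, 0, 0, 0); (0, 0, 0, 0, 1, 0); (0, 0, 1, 1, 2, 2); (0, 2, 0, 0, 0, 0); (1, 0, 0, 0, 0, 0))


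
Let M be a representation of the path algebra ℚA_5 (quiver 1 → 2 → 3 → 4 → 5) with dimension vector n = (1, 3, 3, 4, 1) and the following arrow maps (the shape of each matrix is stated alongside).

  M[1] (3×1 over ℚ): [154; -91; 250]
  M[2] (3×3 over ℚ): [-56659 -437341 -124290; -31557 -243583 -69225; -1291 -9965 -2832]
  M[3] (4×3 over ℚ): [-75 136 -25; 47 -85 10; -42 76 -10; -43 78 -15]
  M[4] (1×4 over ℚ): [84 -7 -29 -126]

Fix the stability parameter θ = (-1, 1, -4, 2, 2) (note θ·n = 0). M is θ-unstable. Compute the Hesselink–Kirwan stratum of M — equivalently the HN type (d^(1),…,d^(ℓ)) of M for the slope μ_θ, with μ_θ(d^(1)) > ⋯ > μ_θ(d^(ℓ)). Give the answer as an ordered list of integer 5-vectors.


Barcode: M ≅ I[1,3], I[2,2], I[2,5], I[3,4], I[4,4]^2. HN layers by μ_θ (5 steps, strictly decreasing):
  μ^(1)=2; μ^(2)=1; μ^(3)=-4/3; μ^(4)=-3/2; μ^(5)=-4

((0, 0, 0, 4, 1); (0, 1, 0, 0, 0); (1, 1, 1, 0, 0); (0, 1, 1, 0, 0); (0, 0, 1, 0, 0))


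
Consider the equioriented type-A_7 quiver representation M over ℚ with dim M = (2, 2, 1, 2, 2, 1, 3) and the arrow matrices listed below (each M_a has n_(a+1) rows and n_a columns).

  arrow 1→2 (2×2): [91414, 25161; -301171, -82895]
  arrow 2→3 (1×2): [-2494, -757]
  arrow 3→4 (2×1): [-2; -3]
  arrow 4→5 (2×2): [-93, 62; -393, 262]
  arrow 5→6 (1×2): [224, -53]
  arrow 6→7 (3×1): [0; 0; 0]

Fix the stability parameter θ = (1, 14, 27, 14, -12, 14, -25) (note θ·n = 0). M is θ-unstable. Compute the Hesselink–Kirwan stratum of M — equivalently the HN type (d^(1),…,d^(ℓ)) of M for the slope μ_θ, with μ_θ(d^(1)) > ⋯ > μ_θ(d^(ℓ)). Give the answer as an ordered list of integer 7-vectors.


Barcode: M ≅ I[1,2], I[1,4], I[4,6], I[5,5], I[7,7]^3. HN layers by μ_θ (5 steps, strictly decreasing):
  μ^(1)=41/2; μ^(2)=14; μ^(3)=1; μ^(4)=-12; μ^(5)=-25

((0, 0, 1, 1, 0, 0, 0); (0, 2, 0, 0, 0, 1, 0); (2, 0, 0, 1, 1, 0, 0); (0, 0, 0, 0, 1, 0, 0); (0, 0, 0, 0, 0, 0, 3))


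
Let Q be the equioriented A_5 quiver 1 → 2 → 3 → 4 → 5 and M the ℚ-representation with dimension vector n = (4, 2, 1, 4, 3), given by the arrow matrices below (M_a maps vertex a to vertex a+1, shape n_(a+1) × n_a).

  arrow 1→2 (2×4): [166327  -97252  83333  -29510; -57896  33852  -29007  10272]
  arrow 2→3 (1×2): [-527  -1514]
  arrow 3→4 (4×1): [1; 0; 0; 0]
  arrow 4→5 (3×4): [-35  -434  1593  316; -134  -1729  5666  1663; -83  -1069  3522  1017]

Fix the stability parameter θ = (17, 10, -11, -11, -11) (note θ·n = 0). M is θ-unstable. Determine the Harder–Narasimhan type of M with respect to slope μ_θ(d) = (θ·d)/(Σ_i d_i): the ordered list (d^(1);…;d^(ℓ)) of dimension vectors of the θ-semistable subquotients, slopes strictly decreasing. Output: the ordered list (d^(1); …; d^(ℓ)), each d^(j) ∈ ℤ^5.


Via rank(M_{q-1}∘⋯∘M_p): M ≅ I[1,1]^2, I[1,2], I[1,5], I[4,4], I[4,5]^2.
μ_θ-semistable layers: μ^(1)=17; μ^(2)=27/2; μ^(3)=-6/5; μ^(4)=-11

((2, 0, 0, 0, 0); (1, 1, 0, 0, 0); (1, 1, 1, 1, 1); (0, 0, 0, 3, 2))


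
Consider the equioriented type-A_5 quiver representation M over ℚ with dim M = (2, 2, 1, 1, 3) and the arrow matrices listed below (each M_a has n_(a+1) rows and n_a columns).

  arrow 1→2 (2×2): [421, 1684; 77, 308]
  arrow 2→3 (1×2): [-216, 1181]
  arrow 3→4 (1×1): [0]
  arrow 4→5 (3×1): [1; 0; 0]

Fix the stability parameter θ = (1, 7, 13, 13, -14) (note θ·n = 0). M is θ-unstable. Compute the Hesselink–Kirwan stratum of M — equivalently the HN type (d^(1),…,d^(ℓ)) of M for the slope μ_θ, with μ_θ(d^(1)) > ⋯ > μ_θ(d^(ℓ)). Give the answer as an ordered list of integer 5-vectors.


Barcode: M ≅ I[1,1], I[1,3], I[2,2], I[4,5], I[5,5]^2. HN layers by μ_θ (5 steps, strictly decreasing):
  μ^(1)=13; μ^(2)=7; μ^(3)=1; μ^(4)=-1/2; μ^(5)=-14

((0, 0, 1, 0, 0); (0, 2, 0, 0, 0); (2, 0, 0, 0, 0); (0, 0, 0, 1, 1); (0, 0, 0, 0, 2))


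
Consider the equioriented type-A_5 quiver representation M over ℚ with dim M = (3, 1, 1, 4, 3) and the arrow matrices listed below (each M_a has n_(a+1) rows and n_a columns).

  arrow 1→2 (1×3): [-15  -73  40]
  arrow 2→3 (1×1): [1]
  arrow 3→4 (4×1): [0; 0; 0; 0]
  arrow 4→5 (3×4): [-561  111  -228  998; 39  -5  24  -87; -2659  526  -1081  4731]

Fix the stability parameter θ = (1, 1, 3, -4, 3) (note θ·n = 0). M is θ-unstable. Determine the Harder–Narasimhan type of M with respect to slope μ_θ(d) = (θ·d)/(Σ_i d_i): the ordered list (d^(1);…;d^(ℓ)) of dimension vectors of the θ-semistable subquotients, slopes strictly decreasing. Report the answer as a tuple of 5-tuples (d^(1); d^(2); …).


Via rank(M_{q-1}∘⋯∘M_p): M ≅ I[1,1]^2, I[1,3], I[4,4], I[4,5]^3.
μ_θ-semistable layers: μ^(1)=3; μ^(2)=1; μ^(3)=-4

((0, 0, 1, 0, 3); (3, 1, 0, 0, 0); (0, 0, 0, 4, 0))


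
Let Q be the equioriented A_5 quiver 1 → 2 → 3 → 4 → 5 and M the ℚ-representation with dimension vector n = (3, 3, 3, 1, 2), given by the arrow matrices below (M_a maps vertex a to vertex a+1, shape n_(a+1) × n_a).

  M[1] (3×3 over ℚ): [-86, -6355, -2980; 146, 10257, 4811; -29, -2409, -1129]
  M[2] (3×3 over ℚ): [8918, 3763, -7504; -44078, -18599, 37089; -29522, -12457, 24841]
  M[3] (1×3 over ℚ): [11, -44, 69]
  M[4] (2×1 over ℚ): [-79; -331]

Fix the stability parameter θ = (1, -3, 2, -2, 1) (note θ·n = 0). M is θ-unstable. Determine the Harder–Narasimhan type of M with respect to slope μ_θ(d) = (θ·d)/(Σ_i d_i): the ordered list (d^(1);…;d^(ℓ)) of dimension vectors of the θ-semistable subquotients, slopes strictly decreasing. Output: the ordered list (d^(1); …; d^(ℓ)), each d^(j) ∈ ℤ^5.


Via rank(M_{q-1}∘⋯∘M_p): M ≅ I[1,2], I[1,3], I[1,5], I[3,3], I[5,5].
μ_θ-semistable layers: μ^(1)=2; μ^(2)=1; μ^(3)=0; μ^(4)=-1

((0, 0, 2, 0, 0); (0, 0, 0, 0, 2); (0, 0, 1, 1, 0); (3, 3, 0, 0, 0))


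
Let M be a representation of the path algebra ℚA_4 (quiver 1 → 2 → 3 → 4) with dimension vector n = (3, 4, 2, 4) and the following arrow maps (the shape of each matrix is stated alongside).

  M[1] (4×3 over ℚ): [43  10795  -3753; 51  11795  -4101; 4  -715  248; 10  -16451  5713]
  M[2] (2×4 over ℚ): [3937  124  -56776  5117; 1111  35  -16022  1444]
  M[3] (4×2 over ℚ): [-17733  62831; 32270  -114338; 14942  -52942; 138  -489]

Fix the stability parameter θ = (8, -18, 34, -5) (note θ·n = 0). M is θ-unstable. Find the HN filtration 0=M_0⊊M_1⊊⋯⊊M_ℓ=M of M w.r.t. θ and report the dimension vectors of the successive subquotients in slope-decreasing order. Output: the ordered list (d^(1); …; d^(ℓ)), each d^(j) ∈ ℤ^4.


Interval decomposition of M: I[1,2], I[1,4]^2, I[2,2], I[4,4]^2.
HN type (ℓ=3): μ^(1)=29/2; μ^(2)=-5; μ^(3)=-18

((0, 0, 2, 2); (3, 3, 0, 2); (0, 1, 0, 0))


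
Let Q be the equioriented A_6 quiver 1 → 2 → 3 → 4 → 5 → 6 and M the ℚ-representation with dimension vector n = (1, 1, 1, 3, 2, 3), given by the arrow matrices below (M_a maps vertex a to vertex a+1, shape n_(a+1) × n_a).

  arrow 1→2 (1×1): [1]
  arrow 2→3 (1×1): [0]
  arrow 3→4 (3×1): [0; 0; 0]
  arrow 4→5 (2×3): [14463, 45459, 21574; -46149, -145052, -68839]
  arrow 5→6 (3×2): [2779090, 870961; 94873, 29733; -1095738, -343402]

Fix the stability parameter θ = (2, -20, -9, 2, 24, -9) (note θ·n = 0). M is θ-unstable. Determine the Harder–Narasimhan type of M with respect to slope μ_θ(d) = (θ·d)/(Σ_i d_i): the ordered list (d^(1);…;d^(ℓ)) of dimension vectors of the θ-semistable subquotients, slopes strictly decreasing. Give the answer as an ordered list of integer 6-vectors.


Interval decomposition of M: I[1,2], I[3,3], I[4,4], I[4,6]^2, I[6,6].
HN type (ℓ=3): μ^(1)=15/2; μ^(2)=2; μ^(3)=-9

((0, 0, 0, 0, 2, 2); (0, 0, 0, 3, 0, 0); (1, 1, 1, 0, 0, 1))


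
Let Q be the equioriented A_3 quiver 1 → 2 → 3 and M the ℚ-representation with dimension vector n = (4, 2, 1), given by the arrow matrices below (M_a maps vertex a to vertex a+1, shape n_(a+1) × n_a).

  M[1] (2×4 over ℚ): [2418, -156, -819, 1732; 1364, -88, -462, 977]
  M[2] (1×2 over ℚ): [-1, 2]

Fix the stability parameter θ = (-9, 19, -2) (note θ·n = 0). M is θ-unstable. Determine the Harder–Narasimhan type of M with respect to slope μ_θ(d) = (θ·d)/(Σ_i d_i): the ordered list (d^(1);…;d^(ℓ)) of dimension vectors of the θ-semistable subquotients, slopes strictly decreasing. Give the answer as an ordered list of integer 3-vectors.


Barcode: M ≅ I[1,1]^2, I[1,2], I[1,3]. HN layers by μ_θ (3 steps, strictly decreasing):
  μ^(1)=19; μ^(2)=17/2; μ^(3)=-9

((0, 1, 0); (0, 1, 1); (4, 0, 0))


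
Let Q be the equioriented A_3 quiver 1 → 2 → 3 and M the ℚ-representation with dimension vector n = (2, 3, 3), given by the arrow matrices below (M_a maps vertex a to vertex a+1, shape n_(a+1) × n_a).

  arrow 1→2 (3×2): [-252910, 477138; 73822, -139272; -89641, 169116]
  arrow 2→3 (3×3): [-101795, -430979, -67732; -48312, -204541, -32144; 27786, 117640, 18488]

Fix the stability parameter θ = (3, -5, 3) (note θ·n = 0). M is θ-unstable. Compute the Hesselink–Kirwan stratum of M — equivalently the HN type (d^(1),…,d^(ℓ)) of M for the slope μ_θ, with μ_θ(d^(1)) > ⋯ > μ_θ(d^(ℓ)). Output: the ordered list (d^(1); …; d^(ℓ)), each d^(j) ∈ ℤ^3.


Interval decomposition of M: I[1,3]^2, I[2,2], I[3,3].
HN type (ℓ=3): μ^(1)=3; μ^(2)=-1; μ^(3)=-5

((0, 0, 3); (2, 2, 0); (0, 1, 0))


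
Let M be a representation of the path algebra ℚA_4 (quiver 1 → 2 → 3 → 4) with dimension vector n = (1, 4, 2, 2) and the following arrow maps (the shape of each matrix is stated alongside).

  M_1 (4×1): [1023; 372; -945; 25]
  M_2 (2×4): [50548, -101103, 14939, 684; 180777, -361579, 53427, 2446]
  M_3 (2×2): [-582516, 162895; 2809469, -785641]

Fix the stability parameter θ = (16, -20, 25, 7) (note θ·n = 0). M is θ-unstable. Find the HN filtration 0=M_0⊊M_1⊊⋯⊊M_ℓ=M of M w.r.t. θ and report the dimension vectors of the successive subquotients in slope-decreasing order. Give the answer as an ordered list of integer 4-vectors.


Barcode: M ≅ I[1,4], I[2,2]^2, I[2,4]. HN layers by μ_θ (3 steps, strictly decreasing):
  μ^(1)=16; μ^(2)=-2; μ^(3)=-20

((0, 0, 2, 2); (1, 1, 0, 0); (0, 3, 0, 0))


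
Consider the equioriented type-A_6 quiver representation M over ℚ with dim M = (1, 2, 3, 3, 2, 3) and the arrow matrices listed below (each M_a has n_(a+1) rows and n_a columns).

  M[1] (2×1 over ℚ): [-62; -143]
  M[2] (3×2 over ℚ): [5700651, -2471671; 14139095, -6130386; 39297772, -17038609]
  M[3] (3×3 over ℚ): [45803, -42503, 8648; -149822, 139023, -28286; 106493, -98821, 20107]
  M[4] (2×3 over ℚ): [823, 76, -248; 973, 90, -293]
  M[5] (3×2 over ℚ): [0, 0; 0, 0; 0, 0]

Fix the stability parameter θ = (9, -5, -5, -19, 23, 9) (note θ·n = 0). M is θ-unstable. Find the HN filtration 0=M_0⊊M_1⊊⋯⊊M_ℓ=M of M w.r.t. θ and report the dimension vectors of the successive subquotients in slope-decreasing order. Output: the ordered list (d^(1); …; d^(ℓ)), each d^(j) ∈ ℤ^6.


Interval decomposition of M: I[1,5], I[2,5], I[3,4], I[6,6]^3.
HN type (ℓ=5): μ^(1)=23; μ^(2)=9; μ^(3)=-5; μ^(4)=-29/3; μ^(5)=-12

((0, 0, 0, 0, 2, 0); (0, 0, 0, 0, 0, 3); (1, 1, 1, 1, 0, 0); (0, 1, 1, 1, 0, 0); (0, 0, 1, 1, 0, 0))


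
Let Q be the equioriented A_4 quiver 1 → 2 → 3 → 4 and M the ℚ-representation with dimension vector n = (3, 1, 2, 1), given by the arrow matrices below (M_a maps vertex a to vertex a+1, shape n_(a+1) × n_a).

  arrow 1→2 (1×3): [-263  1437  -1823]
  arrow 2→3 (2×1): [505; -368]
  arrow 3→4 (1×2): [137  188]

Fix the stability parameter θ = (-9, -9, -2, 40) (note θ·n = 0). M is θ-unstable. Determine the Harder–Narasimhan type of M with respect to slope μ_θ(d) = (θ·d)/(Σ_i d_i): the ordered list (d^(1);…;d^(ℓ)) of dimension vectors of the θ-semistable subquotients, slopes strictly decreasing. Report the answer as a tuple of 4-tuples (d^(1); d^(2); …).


Interval decomposition of M: I[1,1]^2, I[1,4], I[3,3].
HN type (ℓ=3): μ^(1)=40; μ^(2)=-2; μ^(3)=-9

((0, 0, 0, 1); (0, 0, 2, 0); (3, 1, 0, 0))


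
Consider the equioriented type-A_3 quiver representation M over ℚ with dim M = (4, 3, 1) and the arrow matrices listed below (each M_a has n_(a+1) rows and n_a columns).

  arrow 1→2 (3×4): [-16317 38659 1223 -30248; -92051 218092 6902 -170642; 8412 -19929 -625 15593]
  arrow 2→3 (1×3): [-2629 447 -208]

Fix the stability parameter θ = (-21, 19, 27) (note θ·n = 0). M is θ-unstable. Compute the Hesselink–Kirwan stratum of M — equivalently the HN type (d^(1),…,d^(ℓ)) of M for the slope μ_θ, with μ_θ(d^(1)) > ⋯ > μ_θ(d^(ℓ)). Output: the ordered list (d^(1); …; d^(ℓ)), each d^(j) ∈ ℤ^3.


Barcode: M ≅ I[1,1], I[1,2]^2, I[1,3]. HN layers by μ_θ (3 steps, strictly decreasing):
  μ^(1)=27; μ^(2)=19; μ^(3)=-21

((0, 0, 1); (0, 3, 0); (4, 0, 0))


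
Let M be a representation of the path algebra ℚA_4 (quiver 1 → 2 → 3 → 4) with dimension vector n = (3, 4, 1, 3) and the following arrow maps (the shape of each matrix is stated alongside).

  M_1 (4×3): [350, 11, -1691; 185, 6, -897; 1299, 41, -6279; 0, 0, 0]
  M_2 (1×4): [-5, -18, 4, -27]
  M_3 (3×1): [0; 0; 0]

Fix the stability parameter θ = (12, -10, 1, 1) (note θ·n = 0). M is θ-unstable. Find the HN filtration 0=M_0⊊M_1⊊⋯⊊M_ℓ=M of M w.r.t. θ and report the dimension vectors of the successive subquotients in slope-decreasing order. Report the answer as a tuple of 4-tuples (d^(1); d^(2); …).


Interval decomposition of M: I[1,2]^2, I[1,3], I[2,2], I[4,4]^3.
HN type (ℓ=2): μ^(1)=1; μ^(2)=-10

((3, 3, 1, 3); (0, 1, 0, 0))


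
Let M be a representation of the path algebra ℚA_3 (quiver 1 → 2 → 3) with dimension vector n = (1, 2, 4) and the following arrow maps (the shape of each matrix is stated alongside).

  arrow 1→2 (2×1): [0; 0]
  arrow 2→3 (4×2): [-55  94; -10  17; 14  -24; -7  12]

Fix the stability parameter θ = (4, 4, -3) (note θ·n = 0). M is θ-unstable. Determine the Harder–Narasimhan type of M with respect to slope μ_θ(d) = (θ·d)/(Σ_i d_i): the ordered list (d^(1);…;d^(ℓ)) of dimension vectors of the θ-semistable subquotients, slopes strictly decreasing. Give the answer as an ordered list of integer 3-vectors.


Barcode: M ≅ I[1,1], I[2,3]^2, I[3,3]^2. HN layers by μ_θ (3 steps, strictly decreasing):
  μ^(1)=4; μ^(2)=1/2; μ^(3)=-3

((1, 0, 0); (0, 2, 2); (0, 0, 2))


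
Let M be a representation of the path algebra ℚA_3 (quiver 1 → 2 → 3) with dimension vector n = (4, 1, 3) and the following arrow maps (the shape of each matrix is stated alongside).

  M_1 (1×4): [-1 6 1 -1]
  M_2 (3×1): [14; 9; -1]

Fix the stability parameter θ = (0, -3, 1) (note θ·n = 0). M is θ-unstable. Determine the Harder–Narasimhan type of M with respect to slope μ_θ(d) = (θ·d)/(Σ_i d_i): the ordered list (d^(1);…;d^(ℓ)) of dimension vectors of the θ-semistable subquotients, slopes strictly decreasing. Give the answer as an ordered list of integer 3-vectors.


Barcode: M ≅ I[1,1]^3, I[1,3], I[3,3]^2. HN layers by μ_θ (3 steps, strictly decreasing):
  μ^(1)=1; μ^(2)=0; μ^(3)=-3/2

((0, 0, 3); (3, 0, 0); (1, 1, 0))


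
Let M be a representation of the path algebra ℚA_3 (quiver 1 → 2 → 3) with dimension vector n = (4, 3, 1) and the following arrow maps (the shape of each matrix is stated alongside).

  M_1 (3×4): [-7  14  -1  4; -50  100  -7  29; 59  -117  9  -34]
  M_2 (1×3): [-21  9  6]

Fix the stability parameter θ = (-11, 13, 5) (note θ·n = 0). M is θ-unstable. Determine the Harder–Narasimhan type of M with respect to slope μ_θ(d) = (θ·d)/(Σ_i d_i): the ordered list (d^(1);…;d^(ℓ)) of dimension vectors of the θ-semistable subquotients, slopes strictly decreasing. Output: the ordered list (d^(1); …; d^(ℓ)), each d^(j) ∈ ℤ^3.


Interval decomposition of M: I[1,1], I[1,2]^2, I[1,3].
HN type (ℓ=3): μ^(1)=13; μ^(2)=9; μ^(3)=-11

((0, 2, 0); (0, 1, 1); (4, 0, 0))


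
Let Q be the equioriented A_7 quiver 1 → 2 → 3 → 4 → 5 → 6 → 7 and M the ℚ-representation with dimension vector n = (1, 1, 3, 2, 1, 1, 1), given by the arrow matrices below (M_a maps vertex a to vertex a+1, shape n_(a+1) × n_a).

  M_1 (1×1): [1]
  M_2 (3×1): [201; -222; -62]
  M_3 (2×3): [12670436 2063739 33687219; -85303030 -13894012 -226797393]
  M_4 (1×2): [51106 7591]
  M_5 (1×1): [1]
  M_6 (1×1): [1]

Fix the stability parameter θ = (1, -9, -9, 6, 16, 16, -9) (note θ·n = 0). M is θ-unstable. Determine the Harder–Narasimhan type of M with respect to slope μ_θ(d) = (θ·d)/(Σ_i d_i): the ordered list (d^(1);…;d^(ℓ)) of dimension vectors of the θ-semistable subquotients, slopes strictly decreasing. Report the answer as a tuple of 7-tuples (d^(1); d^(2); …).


Barcode: M ≅ I[1,3], I[3,4], I[3,7]. HN layers by μ_θ (4 steps, strictly decreasing):
  μ^(1)=23/3; μ^(2)=6; μ^(3)=-17/3; μ^(4)=-9

((0, 0, 0, 0, 1, 1, 1); (0, 0, 0, 2, 0, 0, 0); (1, 1, 1, 0, 0, 0, 0); (0, 0, 2, 0, 0, 0, 0))


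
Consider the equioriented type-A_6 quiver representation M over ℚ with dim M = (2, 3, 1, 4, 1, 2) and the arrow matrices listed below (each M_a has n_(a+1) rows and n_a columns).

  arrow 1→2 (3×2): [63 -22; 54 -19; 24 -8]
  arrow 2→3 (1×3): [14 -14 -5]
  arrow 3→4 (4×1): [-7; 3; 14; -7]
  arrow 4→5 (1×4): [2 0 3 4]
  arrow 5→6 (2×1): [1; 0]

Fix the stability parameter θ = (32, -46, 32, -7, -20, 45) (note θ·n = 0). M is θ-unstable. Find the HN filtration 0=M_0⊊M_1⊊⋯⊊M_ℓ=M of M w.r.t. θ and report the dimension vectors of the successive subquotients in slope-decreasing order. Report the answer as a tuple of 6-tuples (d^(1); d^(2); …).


Via rank(M_{q-1}∘⋯∘M_p): M ≅ I[1,2], I[1,4], I[2,2], I[4,4]^2, I[4,6], I[6,6].
μ_θ-semistable layers: μ^(1)=45; μ^(2)=25/2; μ^(3)=-7; μ^(4)=-27/2; μ^(5)=-46

((0, 0, 0, 0, 0, 2); (0, 0, 1, 1, 0, 0); (2, 2, 0, 2, 0, 0); (0, 0, 0, 1, 1, 0); (0, 1, 0, 0, 0, 0))


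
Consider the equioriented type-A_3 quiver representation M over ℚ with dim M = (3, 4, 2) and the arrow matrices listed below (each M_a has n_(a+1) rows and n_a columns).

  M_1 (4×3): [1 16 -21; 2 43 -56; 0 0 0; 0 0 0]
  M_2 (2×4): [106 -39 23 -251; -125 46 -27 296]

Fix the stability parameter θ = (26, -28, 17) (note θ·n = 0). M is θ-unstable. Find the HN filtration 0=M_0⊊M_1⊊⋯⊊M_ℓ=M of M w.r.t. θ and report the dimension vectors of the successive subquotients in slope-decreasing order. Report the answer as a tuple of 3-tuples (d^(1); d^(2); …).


Via rank(M_{q-1}∘⋯∘M_p): M ≅ I[1,1], I[1,3]^2, I[2,2]^2.
μ_θ-semistable layers: μ^(1)=26; μ^(2)=17; μ^(3)=-1; μ^(4)=-28

((1, 0, 0); (0, 0, 2); (2, 2, 0); (0, 2, 0))


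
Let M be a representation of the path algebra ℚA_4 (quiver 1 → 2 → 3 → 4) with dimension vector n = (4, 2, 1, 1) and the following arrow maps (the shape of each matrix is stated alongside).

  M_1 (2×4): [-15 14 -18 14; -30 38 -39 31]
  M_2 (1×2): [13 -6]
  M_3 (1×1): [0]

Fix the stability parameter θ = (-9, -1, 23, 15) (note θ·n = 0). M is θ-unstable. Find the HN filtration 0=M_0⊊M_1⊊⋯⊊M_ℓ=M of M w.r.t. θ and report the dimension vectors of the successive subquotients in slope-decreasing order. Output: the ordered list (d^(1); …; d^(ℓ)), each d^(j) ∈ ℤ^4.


Interval decomposition of M: I[1,1]^2, I[1,2], I[1,3], I[4,4].
HN type (ℓ=4): μ^(1)=23; μ^(2)=15; μ^(3)=-1; μ^(4)=-9

((0, 0, 1, 0); (0, 0, 0, 1); (0, 2, 0, 0); (4, 0, 0, 0))


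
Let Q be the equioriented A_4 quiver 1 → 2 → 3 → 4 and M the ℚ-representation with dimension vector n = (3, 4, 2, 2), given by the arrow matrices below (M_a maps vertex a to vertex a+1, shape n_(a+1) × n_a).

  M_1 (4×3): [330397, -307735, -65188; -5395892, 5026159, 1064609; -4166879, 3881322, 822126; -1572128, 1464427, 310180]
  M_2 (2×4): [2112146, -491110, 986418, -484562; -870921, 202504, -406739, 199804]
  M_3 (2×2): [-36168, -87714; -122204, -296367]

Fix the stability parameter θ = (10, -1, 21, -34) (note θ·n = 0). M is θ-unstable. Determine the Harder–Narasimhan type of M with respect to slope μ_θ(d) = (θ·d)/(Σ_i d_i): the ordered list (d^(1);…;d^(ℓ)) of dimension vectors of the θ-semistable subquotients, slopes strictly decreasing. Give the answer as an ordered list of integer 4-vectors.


Via rank(M_{q-1}∘⋯∘M_p): M ≅ I[1,2], I[1,3], I[1,4], I[2,2], I[4,4].
μ_θ-semistable layers: μ^(1)=21; μ^(2)=9/2; μ^(3)=-1; μ^(4)=-34

((0, 0, 1, 0); (2, 2, 0, 0); (1, 2, 1, 1); (0, 0, 0, 1))


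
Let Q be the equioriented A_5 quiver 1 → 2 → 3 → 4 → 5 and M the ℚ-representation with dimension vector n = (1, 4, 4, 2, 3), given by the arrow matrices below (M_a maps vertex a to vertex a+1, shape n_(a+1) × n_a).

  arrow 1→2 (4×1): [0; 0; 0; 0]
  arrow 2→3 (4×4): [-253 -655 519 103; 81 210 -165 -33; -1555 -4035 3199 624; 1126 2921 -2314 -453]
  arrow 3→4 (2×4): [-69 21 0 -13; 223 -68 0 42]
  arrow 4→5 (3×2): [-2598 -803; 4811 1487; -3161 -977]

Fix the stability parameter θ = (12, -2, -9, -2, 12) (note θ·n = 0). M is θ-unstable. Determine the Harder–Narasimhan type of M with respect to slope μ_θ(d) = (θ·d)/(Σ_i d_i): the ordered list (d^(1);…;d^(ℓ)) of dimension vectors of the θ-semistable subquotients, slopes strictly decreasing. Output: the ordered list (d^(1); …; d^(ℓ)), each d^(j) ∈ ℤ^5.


Via rank(M_{q-1}∘⋯∘M_p): M ≅ I[1,1], I[2,2], I[2,3], I[2,5]^2, I[3,3], I[5,5].
μ_θ-semistable layers: μ^(1)=12; μ^(2)=-2; μ^(3)=-11/2; μ^(4)=-9

((1, 0, 0, 0, 3); (0, 1, 0, 2, 0); (0, 3, 3, 0, 0); (0, 0, 1, 0, 0))


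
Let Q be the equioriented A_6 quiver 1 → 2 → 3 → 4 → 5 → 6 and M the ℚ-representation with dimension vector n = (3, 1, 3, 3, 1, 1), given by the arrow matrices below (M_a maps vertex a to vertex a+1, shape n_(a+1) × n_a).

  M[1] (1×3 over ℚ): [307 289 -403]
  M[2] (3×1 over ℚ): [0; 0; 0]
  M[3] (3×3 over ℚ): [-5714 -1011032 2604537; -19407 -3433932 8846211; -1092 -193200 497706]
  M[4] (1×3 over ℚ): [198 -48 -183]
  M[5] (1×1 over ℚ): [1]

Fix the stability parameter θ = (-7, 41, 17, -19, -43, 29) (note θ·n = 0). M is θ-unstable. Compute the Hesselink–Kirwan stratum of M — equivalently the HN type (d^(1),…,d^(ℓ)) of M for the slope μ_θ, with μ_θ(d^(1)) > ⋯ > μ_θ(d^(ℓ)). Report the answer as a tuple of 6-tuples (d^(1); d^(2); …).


Barcode: M ≅ I[1,1]^2, I[1,2], I[3,3], I[3,4]^2, I[4,6]. HN layers by μ_θ (6 steps, strictly decreasing):
  μ^(1)=41; μ^(2)=29; μ^(3)=17; μ^(4)=-1; μ^(5)=-7; μ^(6)=-31

((0, 1, 0, 0, 0, 0); (0, 0, 0, 0, 0, 1); (0, 0, 1, 0, 0, 0); (0, 0, 2, 2, 0, 0); (3, 0, 0, 0, 0, 0); (0, 0, 0, 1, 1, 0))


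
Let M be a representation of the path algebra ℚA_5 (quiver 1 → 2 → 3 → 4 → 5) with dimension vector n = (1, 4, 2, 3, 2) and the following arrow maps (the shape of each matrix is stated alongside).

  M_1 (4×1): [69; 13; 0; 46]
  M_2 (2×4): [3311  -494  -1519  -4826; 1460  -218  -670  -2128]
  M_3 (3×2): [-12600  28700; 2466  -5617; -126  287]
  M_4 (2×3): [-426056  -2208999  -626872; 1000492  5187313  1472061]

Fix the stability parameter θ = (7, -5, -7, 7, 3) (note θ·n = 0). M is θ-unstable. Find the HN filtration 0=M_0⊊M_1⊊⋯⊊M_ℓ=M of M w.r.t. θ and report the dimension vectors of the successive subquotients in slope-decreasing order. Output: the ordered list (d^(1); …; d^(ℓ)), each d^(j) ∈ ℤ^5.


Barcode: M ≅ I[1,3], I[2,2]^2, I[2,5], I[4,4], I[4,5]. HN layers by μ_θ (5 steps, strictly decreasing):
  μ^(1)=7; μ^(2)=5; μ^(3)=-5/3; μ^(4)=-5; μ^(5)=-6

((0, 0, 0, 1, 0); (0, 0, 0, 2, 2); (1, 1, 1, 0, 0); (0, 2, 0, 0, 0); (0, 1, 1, 0, 0))


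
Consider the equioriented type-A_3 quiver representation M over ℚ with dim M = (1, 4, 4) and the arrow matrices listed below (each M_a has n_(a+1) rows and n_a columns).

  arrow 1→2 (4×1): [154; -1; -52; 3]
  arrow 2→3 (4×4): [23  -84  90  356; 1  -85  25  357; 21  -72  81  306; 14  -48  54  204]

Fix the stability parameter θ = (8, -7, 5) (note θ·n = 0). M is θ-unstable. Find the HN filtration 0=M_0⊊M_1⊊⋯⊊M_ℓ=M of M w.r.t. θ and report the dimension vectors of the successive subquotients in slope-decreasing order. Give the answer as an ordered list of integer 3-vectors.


Interval decomposition of M: I[1,3], I[2,2], I[2,3]^2, I[3,3].
HN type (ℓ=3): μ^(1)=5; μ^(2)=1/2; μ^(3)=-7

((0, 0, 4); (1, 1, 0); (0, 3, 0))


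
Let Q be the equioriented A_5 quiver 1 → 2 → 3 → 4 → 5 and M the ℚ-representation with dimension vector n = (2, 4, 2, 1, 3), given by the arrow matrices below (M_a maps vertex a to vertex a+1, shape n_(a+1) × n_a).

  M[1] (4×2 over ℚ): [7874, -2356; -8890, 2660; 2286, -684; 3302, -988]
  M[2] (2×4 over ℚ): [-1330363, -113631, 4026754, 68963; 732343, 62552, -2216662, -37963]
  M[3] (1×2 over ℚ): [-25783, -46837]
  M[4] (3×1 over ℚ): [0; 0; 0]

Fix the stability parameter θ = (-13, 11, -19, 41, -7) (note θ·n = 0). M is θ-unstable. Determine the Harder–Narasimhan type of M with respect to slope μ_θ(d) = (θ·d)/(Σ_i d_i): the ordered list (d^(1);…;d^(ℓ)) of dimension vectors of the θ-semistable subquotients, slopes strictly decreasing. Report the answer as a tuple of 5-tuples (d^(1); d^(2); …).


Interval decomposition of M: I[1,1], I[1,4], I[2,2]^2, I[2,3], I[5,5]^3.
HN type (ℓ=5): μ^(1)=41; μ^(2)=11; μ^(3)=-4; μ^(4)=-7; μ^(5)=-13

((0, 0, 0, 1, 0); (0, 2, 0, 0, 0); (0, 2, 2, 0, 0); (0, 0, 0, 0, 3); (2, 0, 0, 0, 0))


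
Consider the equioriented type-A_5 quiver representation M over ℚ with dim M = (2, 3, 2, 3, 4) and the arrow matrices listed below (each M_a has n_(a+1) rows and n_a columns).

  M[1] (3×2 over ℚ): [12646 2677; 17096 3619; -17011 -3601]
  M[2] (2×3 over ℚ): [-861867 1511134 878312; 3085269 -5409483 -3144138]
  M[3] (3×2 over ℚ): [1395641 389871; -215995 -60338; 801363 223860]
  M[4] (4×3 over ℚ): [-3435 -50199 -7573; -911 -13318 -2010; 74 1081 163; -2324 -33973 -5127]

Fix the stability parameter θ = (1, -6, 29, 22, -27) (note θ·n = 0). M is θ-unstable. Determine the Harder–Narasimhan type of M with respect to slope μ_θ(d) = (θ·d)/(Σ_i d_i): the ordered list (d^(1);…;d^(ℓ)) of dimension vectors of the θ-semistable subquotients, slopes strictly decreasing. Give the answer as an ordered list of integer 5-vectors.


Interval decomposition of M: I[1,2], I[1,5], I[2,4], I[4,5], I[5,5]^2.
HN type (ℓ=5): μ^(1)=51/2; μ^(2)=8; μ^(3)=-5/2; μ^(4)=-6; μ^(5)=-27

((0, 0, 1, 1, 0); (0, 0, 1, 1, 1); (2, 2, 0, 1, 1); (0, 1, 0, 0, 0); (0, 0, 0, 0, 2))


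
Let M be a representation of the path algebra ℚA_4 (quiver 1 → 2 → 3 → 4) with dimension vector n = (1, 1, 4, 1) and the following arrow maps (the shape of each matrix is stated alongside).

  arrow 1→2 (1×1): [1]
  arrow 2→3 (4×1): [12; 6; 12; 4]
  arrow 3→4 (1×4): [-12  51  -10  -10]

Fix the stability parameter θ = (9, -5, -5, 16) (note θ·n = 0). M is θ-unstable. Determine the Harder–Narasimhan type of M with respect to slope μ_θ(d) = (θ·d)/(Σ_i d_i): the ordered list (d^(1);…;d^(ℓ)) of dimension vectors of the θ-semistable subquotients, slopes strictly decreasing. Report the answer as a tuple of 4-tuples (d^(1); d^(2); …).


Interval decomposition of M: I[1,4], I[3,3]^3.
HN type (ℓ=3): μ^(1)=16; μ^(2)=-1/3; μ^(3)=-5

((0, 0, 0, 1); (1, 1, 1, 0); (0, 0, 3, 0))


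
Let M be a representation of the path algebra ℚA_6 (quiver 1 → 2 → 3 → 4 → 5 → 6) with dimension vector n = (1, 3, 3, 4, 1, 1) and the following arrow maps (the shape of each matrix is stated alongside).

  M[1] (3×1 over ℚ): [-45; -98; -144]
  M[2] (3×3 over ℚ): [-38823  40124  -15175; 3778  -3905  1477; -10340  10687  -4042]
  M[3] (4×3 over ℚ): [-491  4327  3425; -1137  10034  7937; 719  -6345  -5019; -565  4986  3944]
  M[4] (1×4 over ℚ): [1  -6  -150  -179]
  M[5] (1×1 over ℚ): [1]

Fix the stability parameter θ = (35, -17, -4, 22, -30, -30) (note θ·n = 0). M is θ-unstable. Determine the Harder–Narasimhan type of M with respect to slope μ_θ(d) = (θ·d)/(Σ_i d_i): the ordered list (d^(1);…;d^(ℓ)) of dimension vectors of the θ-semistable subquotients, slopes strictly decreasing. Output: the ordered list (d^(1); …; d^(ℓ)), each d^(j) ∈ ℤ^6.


Via rank(M_{q-1}∘⋯∘M_p): M ≅ I[1,6], I[2,4]^2, I[4,4].
μ_θ-semistable layers: μ^(1)=22; μ^(2)=-4; μ^(3)=-17

((0, 0, 0, 3, 0, 0); (1, 1, 3, 1, 1, 1); (0, 2, 0, 0, 0, 0))


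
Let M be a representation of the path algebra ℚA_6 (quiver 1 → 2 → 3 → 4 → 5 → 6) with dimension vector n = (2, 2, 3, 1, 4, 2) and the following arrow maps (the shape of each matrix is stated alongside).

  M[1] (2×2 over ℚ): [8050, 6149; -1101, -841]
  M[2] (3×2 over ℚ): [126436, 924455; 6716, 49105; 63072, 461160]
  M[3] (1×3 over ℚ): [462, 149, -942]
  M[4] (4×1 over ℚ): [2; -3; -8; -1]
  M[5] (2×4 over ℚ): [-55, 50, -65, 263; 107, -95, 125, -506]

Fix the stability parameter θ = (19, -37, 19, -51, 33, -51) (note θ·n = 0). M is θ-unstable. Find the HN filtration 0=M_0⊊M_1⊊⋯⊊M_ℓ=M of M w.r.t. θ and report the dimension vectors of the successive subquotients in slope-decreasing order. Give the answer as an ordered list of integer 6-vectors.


Barcode: M ≅ I[1,2], I[1,6], I[3,3]^2, I[5,5]^2, I[5,6]. HN layers by μ_θ (4 steps, strictly decreasing):
  μ^(1)=33; μ^(2)=19; μ^(3)=-9; μ^(4)=-25/2

((0, 0, 0, 0, 2, 0); (0, 0, 2, 0, 0, 0); (1, 1, 0, 0, 2, 2); (1, 1, 1, 1, 0, 0))


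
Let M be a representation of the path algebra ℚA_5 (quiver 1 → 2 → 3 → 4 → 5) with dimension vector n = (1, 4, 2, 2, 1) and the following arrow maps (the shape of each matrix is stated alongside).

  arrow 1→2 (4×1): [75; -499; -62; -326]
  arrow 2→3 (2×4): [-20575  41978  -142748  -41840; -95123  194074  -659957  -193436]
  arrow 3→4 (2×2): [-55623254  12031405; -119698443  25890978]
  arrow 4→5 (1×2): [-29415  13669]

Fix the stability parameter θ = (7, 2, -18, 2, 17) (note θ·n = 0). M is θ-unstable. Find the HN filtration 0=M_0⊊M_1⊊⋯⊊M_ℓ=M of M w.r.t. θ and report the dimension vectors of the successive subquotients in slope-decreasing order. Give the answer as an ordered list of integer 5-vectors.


Via rank(M_{q-1}∘⋯∘M_p): M ≅ I[1,4], I[2,2]^2, I[2,5].
μ_θ-semistable layers: μ^(1)=17; μ^(2)=2; μ^(3)=-3; μ^(4)=-8

((0, 0, 0, 0, 1); (0, 2, 0, 2, 0); (1, 1, 1, 0, 0); (0, 1, 1, 0, 0))


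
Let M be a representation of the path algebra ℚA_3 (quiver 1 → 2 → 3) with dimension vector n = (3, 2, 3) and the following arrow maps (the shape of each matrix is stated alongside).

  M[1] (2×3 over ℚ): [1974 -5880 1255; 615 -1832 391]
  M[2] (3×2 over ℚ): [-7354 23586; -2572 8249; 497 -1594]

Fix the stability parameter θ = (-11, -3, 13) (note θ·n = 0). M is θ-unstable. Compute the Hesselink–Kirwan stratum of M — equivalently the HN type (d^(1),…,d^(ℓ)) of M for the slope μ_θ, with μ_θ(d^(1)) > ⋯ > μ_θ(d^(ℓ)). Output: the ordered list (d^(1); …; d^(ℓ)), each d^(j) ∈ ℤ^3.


Via rank(M_{q-1}∘⋯∘M_p): M ≅ I[1,1], I[1,3]^2, I[3,3].
μ_θ-semistable layers: μ^(1)=13; μ^(2)=-3; μ^(3)=-11

((0, 0, 3); (0, 2, 0); (3, 0, 0))


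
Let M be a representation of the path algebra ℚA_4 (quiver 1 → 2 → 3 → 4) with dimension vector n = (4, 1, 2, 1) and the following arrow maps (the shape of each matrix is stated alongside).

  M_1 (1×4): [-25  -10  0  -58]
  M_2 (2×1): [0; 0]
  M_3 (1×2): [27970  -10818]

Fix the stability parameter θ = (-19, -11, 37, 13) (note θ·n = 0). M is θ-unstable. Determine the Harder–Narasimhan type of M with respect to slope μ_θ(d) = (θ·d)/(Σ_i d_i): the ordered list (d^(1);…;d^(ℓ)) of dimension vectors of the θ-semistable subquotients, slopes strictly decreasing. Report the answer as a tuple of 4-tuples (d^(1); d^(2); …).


Interval decomposition of M: I[1,1]^3, I[1,2], I[3,3], I[3,4].
HN type (ℓ=4): μ^(1)=37; μ^(2)=25; μ^(3)=-11; μ^(4)=-19

((0, 0, 1, 0); (0, 0, 1, 1); (0, 1, 0, 0); (4, 0, 0, 0))
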